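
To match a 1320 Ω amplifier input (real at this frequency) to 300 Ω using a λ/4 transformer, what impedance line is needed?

Z_qwt = √(Z_0·R_L) = √(300 × 1320) = √396000

Z_qwt ≈ 629 Ω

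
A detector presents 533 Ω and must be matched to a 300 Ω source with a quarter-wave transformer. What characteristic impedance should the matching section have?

Z_qwt = √(Z_0·R_L) = √(300 × 533) = √159900

Z_qwt ≈ 400 Ω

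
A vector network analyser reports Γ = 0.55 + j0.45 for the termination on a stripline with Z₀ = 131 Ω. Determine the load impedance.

Z_L ≈ 160 + j291 Ω

Z_L = Z_0·(1 + Γ)/(1 − Γ) = 131·(1.55 + j0.45)/(0.45 − j0.45)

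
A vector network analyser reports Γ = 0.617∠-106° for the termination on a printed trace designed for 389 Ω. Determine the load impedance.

Z_L ≈ 140 − j268 Ω

Z_L = Z_0·(1 + Γ)/(1 − Γ) = 389·(0.83 − j0.593)/(1.17 + j0.593)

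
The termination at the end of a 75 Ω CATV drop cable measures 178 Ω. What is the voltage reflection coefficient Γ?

Γ = (Z_L − Z_0)/(Z_L + Z_0) = (178 − 75)/(178 + 75) = 103/253

Γ = 0.407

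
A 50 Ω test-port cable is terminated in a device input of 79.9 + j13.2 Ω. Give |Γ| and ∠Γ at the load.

Γ = (Z_L − Z_0)/(Z_L + Z_0) = (29.9 + j13.2)/(129.9 + j13.2)
|Γ| = 32.7/131 = 0.25

Γ ≈ 0.25 ∠ 18°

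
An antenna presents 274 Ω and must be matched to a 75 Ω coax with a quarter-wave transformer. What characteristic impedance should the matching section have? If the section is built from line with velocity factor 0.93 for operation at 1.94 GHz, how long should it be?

Z_qwt ≈ 143 Ω; length ≈ 3.6 cm

Z_qwt = √(Z_0·R_L) = √(75 × 274) = √20550
λ = 0.93·c/f = 0.144 m, so l = λ/4 = 0.036 m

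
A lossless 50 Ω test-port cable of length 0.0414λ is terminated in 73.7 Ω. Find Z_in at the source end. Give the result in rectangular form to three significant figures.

Z_in ≈ 68.4 − j13.5 Ω

βl = 2π × 0.0414 = 14.9°
tan(βl) = tan(14.9°) = 0.266
Z_in = Z_0·(Z_L + jZ_0·tanβl)/(Z_0 + jZ_L·tanβl)
     = 50·(73.7 + j13.3)/(50 + j19.6)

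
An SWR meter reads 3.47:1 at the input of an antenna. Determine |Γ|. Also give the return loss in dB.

|Γ| = (S − 1)/(S + 1) = (3.47 − 1)/(3.47 + 1) = 2.47/4.47
RL = −20·log₁₀|Γ| = −20·log₁₀(0.553)

|Γ| ≈ 0.553; return loss ≈ 5.15 dB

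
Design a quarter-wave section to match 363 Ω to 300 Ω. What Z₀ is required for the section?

Z_qwt ≈ 330 Ω

Z_qwt = √(Z_0·R_L) = √(300 × 363) = √108900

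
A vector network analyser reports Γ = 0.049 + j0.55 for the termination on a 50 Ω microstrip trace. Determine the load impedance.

Z_L = Z_0·(1 + Γ)/(1 − Γ) = 50·(1.05 + j0.55)/(0.951 − j0.55)

Z_L ≈ 28.8 + j45.6 Ω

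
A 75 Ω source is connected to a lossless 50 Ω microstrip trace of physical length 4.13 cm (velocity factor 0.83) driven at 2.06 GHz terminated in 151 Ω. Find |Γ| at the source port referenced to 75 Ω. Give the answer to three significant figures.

λ = v/f = 0.83·c / 2.06 GHz = 0.121 m
βl = 2π·l/λ = 2π × 0.342 = 123°
tan(βl) = -1.54
Z_in = Z_0·(Z_L + jZ_0·tanβl)/(Z_0 + jZ_L·tanβl) = 22.5 + j27.6 Ω
Γ_s = (Z_in − Z_s)/(Z_in + Z_s) = (-52.5 + j27.6)/(97.5 + j27.6), |Γ_s| = 0.585

|Γ| ≈ 0.585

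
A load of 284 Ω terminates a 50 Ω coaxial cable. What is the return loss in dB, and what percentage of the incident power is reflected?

RL ≈ 3.09 dB; 49.1% of incident power reflected

Γ = (284 − 50)/(284 + 50) = 0.701
RL = −20·log₁₀(0.701) = 3.09 dB
P_refl/P_inc = |Γ|² = 0.491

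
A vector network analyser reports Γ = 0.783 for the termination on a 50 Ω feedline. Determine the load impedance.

Z_L = Z_0·(1 + Γ)/(1 − Γ) = 50·(1.78)/(0.217)

Z_L ≈ 411 Ω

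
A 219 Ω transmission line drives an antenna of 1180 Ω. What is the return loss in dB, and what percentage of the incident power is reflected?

RL ≈ 3.26 dB; 47.2% of incident power reflected

Γ = (1180 − 219)/(1180 + 219) = 0.687
RL = −20·log₁₀(0.687) = 3.26 dB
P_refl/P_inc = |Γ|² = 0.472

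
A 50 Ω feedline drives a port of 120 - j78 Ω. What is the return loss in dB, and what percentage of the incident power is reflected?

RL ≈ 5.03 dB; 31.4% of incident power reflected

Γ = (70 − j78)/(170 − j78), |Γ| = 0.56
RL = −20·log₁₀(0.56) = 5.03 dB
P_refl/P_inc = |Γ|² = 0.314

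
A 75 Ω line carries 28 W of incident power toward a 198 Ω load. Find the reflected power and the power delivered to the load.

P_reflected ≈ 5.68 W; P_delivered ≈ 22.3 W

Γ = (198 − 75)/(198 + 75) = 0.451
|Γ|² = 0.203
P_refl = |Γ|²·P_inc = 5.68 W, P_del = (1 − |Γ|²)·P_inc = 22.3 W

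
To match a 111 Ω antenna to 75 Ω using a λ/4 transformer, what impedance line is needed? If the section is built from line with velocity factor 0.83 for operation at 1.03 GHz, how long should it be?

Z_qwt ≈ 91.2 Ω; length ≈ 6.04 cm

Z_qwt = √(Z_0·R_L) = √(75 × 111) = √8325
λ = 0.83·c/f = 0.242 m, so l = λ/4 = 0.0604 m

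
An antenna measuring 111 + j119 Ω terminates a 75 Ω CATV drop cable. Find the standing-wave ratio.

Γ = (Z_L − Z_0)/(Z_L + Z_0) = (36 + j119)/(186 + j119)
|Γ| = 124/221 = 0.563
VSWR = (1 + |Γ|)/(1 − |Γ|) = 1.56/0.437

VSWR ≈ 3.58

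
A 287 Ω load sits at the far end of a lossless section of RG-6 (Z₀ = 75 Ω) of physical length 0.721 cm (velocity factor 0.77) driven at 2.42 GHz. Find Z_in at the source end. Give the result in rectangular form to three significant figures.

λ = v/f = 0.77·c / 2.42 GHz = 0.0955 m
βl = 2π·l/λ = 2π × 0.0755 = 27.2°
tan(βl) = tan(27.2°) = 0.514
Z_in = Z_0·(Z_L + jZ_0·tanβl)/(Z_0 + jZ_L·tanβl)
     = 75·(287 + j38.5)/(75 + j147)

Z_in ≈ 74.6 − j108 Ω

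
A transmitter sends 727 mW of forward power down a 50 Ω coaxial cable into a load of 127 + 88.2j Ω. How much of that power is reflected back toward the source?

|Γ| = |(77 + j88.2)/(177 + j88.2)| = 0.592
|Γ|² = 0.351
P_refl = |Γ|²·P_inc = 255 mW, P_del = (1 − |Γ|²)·P_inc = 472 mW

P_reflected ≈ 255 mW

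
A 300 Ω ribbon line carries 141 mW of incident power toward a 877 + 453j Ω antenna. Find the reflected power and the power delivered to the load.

P_reflected ≈ 47.7 mW; P_delivered ≈ 93.3 mW

|Γ| = |(577 + j453)/(1177 + j453)| = 0.582
|Γ|² = 0.338
P_refl = |Γ|²·P_inc = 47.7 mW, P_del = (1 − |Γ|²)·P_inc = 93.3 mW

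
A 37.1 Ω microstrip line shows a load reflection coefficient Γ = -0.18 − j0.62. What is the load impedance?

Z_L = Z_0·(1 + Γ)/(1 − Γ) = 37.1·(0.82 − j0.62)/(1.18 + j0.62)

Z_L ≈ 12.2 − j25.9 Ω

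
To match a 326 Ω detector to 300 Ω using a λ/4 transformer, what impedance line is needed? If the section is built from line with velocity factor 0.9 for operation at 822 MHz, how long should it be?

Z_qwt = √(Z_0·R_L) = √(300 × 326) = √97800
λ = 0.9·c/f = 0.328 m, so l = λ/4 = 0.0821 m

Z_qwt ≈ 313 Ω; length ≈ 8.21 cm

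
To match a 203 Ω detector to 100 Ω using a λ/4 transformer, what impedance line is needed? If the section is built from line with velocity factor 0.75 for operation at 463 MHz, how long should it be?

Z_qwt ≈ 142 Ω; length ≈ 12.1 cm

Z_qwt = √(Z_0·R_L) = √(100 × 203) = √20300
λ = 0.75·c/f = 0.486 m, so l = λ/4 = 0.121 m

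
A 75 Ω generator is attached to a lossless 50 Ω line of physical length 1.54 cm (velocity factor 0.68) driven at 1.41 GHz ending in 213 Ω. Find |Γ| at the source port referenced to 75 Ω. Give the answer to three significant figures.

|Γ| ≈ 0.619

λ = v/f = 0.68·c / 1.41 GHz = 0.145 m
βl = 2π·l/λ = 2π × 0.106 = 38.3°
tan(βl) = 0.79
Z_in = Z_0·(Z_L + jZ_0·tanβl)/(Z_0 + jZ_L·tanβl) = 28.1 − j54.9 Ω
Γ_s = (Z_in − Z_s)/(Z_in + Z_s) = (-46.9 − j54.9)/(103 − j54.9), |Γ_s| = 0.619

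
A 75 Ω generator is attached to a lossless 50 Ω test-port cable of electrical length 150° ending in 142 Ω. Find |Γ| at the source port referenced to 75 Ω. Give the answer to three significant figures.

tan(βl) = -0.577
Z_in = Z_0·(Z_L + jZ_0·tanβl)/(Z_0 + jZ_L·tanβl) = 51.3 + j55.3 Ω
Γ_s = (Z_in − Z_s)/(Z_in + Z_s) = (-23.7 + j55.3)/(126 + j55.3), |Γ_s| = 0.436

|Γ| ≈ 0.436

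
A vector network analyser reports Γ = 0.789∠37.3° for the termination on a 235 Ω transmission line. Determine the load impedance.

Z_L ≈ 242 + j612 Ω

Z_L = Z_0·(1 + Γ)/(1 − Γ) = 235·(1.63 + j0.478)/(0.372 − j0.478)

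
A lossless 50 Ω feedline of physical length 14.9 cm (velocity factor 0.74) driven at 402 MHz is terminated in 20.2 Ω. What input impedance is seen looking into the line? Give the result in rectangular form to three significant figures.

λ = v/f = 0.74·c / 402 MHz = 0.552 m
βl = 2π·l/λ = 2π × 0.27 = 97.1°
tan(βl) = tan(97.1°) = -7.99
Z_in = Z_0·(Z_L + jZ_0·tanβl)/(Z_0 + jZ_L·tanβl)
     = 50·(20.2 − j400)/(50 − j161)

Z_in ≈ 115 − j29.3 Ω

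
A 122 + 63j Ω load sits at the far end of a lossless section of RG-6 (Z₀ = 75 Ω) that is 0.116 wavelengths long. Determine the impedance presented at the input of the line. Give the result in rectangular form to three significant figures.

Z_in ≈ 101 − j66.6 Ω

βl = 2π × 0.116 = 41.8°
tan(βl) = tan(41.8°) = 0.893
Z_in = Z_0·(Z_L + jZ_0·tanβl)/(Z_0 + jZ_L·tanβl)
     = 75·(122 + j130)/(18.8 + j109)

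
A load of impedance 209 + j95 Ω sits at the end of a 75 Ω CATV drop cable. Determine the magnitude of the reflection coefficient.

|Γ| ≈ 0.549

Γ = (Z_L − Z_0)/(Z_L + Z_0) = (134 + j95)/(284 + j95)
|Γ| = 164/299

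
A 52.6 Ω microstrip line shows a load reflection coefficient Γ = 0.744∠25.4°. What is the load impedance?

Z_L = Z_0·(1 + Γ)/(1 − Γ) = 52.6·(1.67 + j0.319)/(0.328 − j0.319)

Z_L ≈ 112 + j160 Ω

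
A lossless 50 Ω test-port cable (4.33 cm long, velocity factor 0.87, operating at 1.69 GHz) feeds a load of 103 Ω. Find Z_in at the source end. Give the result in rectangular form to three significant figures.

Z_in ≈ 25 + j7.32 Ω

λ = v/f = 0.87·c / 1.69 GHz = 0.154 m
βl = 2π·l/λ = 2π × 0.28 = 101°
tan(βl) = tan(101°) = -5.18
Z_in = Z_0·(Z_L + jZ_0·tanβl)/(Z_0 + jZ_L·tanβl)
     = 50·(103 − j259)/(50 − j533)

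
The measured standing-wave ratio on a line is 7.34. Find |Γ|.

|Γ| = (S − 1)/(S + 1) = (7.34 − 1)/(7.34 + 1) = 6.34/8.34

|Γ| ≈ 0.76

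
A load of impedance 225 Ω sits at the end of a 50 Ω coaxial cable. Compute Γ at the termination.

Γ = 0.636

Γ = (Z_L − Z_0)/(Z_L + Z_0) = (225 − 50)/(225 + 50) = 175/275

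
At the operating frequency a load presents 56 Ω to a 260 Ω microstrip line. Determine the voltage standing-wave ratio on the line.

For a purely resistive load, VSWR = R_L/Z_0 or Z_0/R_L (whichever > 1) = 260/56

VSWR ≈ 4.64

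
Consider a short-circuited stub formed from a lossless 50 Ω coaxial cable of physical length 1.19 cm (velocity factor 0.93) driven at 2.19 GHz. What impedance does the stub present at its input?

Z_in ≈ +j33.3 Ω

λ = v/f = 0.93·c / 2.19 GHz = 0.127 m
βl = 2π·l/λ = 2π × 0.0934 = 33.6°
tan(βl) = 0.665
For a short-circuited stub, Z_in = jZ_0·tan(βl)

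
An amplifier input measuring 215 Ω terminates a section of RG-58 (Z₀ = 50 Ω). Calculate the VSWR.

VSWR ≈ 4.3

For a purely resistive load, VSWR = R_L/Z_0 or Z_0/R_L (whichever > 1) = 215/50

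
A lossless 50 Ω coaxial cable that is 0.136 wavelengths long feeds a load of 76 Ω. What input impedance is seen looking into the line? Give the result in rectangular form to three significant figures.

βl = 2π × 0.136 = 49°
tan(βl) = tan(49°) = 1.15
Z_in = Z_0·(Z_L + jZ_0·tanβl)/(Z_0 + jZ_L·tanβl)
     = 50·(76 + j57.4)/(50 + j87.3)

Z_in ≈ 43.5 − j18.6 Ω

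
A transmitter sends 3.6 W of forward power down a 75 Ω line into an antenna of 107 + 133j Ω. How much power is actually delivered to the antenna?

|Γ| = |(32 + j133)/(182 + j133)| = 0.607
|Γ|² = 0.368
P_refl = |Γ|²·P_inc = 1.33 W, P_del = (1 − |Γ|²)·P_inc = 2.27 W

P_delivered ≈ 2.27 W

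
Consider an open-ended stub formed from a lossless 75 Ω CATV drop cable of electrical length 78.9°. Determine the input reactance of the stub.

tan(βl) = 5.1
For an open-ended stub, Z_in = −jZ_0·cot(βl) = −jZ_0/tan(βl)

X_in ≈ -14.7 Ω (capacitive)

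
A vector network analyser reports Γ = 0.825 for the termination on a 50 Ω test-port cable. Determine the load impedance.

Z_L ≈ 521 Ω

Z_L = Z_0·(1 + Γ)/(1 − Γ) = 50·(1.82)/(0.175)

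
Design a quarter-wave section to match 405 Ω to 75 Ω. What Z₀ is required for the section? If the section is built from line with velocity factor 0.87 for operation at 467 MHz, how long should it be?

Z_qwt ≈ 174 Ω; length ≈ 14 cm

Z_qwt = √(Z_0·R_L) = √(75 × 405) = √30380
λ = 0.87·c/f = 0.559 m, so l = λ/4 = 0.14 m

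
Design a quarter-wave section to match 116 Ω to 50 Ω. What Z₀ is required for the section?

Z_qwt ≈ 76.2 Ω

Z_qwt = √(Z_0·R_L) = √(50 × 116) = √5800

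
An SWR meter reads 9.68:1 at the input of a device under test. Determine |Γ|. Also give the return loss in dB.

|Γ| = (S − 1)/(S + 1) = (9.68 − 1)/(9.68 + 1) = 8.68/10.7
RL = −20·log₁₀|Γ| = −20·log₁₀(0.813)

|Γ| ≈ 0.813; return loss ≈ 1.8 dB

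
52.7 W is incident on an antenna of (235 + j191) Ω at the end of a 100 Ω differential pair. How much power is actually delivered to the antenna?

|Γ| = |(135 + j191)/(335 + j191)| = 0.607
|Γ|² = 0.368
P_refl = |Γ|²·P_inc = 19.4 W, P_del = (1 − |Γ|²)·P_inc = 33.3 W

P_delivered ≈ 33.3 W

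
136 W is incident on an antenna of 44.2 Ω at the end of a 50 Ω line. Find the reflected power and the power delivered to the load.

Γ = (44.2 − 50)/(44.2 + 50) = -0.0616
|Γ|² = 0.00379
P_refl = |Γ|²·P_inc = 0.516 W, P_del = (1 − |Γ|²)·P_inc = 135 W

P_reflected ≈ 0.516 W; P_delivered ≈ 135 W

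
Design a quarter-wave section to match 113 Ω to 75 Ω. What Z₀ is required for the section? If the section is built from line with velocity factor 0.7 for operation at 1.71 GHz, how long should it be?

Z_qwt = √(Z_0·R_L) = √(75 × 113) = √8475
λ = 0.7·c/f = 0.123 m, so l = λ/4 = 0.0307 m

Z_qwt ≈ 92.1 Ω; length ≈ 3.07 cm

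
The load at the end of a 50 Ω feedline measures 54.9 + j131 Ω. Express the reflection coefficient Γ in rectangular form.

Γ ≈ 0.628 + j0.465

Γ = (Z_L − Z_0)/(Z_L + Z_0) = (4.9 + j131)/(104.9 + j131)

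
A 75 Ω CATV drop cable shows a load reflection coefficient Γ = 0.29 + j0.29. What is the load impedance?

Z_L = Z_0·(1 + Γ)/(1 − Γ) = 75·(1.29 + j0.29)/(0.71 − j0.29)

Z_L ≈ 106 + j74 Ω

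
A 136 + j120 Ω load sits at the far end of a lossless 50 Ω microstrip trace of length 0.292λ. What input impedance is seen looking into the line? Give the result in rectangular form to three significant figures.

βl = 2π × 0.292 = 105°
tan(βl) = tan(105°) = -3.7
Z_in = Z_0·(Z_L + jZ_0·tanβl)/(Z_0 + jZ_L·tanβl)
     = 50·(136 − j65.1)/(494 − j503)

Z_in ≈ 10 + j3.65 Ω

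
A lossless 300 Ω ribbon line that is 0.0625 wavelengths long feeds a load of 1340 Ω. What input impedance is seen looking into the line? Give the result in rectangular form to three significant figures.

βl = 2π × 0.0625 = 22.5°
tan(βl) = tan(22.5°) = 0.414
Z_in = Z_0·(Z_L + jZ_0·tanβl)/(Z_0 + jZ_L·tanβl)
     = 300·(1340 + j124)/(300 + j555)

Z_in ≈ 355 − j532 Ω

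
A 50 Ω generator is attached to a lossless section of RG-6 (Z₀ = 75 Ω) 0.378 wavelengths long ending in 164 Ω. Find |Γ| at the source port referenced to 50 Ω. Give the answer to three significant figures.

|Γ| ≈ 0.427

βl = 2π × 0.378 = 136°
tan(βl) = -0.963
Z_in = Z_0·(Z_L + jZ_0·tanβl)/(Z_0 + jZ_L·tanβl) = 58.2 + j50.3 Ω
Γ_s = (Z_in − Z_s)/(Z_in + Z_s) = (8.17 + j50.3)/(108 + j50.3), |Γ_s| = 0.427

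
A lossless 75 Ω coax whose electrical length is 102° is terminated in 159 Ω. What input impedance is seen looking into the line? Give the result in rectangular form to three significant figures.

Z_in ≈ 36.6 + j12.3 Ω

tan(βl) = tan(102°) = -4.7
Z_in = Z_0·(Z_L + jZ_0·tanβl)/(Z_0 + jZ_L·tanβl)
     = 75·(159 − j353)/(75 − j748)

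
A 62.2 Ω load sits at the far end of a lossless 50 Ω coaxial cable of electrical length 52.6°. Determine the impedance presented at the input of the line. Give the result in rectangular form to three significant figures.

Z_in ≈ 46.2 − j9.82 Ω

tan(βl) = tan(52.6°) = 1.31
Z_in = Z_0·(Z_L + jZ_0·tanβl)/(Z_0 + jZ_L·tanβl)
     = 50·(62.2 + j65.4)/(50 + j81.4)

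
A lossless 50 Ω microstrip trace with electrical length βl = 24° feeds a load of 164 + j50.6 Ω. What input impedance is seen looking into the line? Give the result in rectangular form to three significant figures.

tan(βl) = tan(24°) = 0.445
Z_in = Z_0·(Z_L + jZ_0·tanβl)/(Z_0 + jZ_L·tanβl)
     = 50·(164 + j72.9)/(27.5 + j73)

Z_in ≈ 80.7 − j81.9 Ω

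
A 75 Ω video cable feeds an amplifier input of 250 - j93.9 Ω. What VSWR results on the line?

Γ = (Z_L − Z_0)/(Z_L + Z_0) = (175 − j93.9)/(325 − j93.9)
|Γ| = 199/338 = 0.587
VSWR = (1 + |Γ|)/(1 − |Γ|) = 1.59/0.413

VSWR ≈ 3.84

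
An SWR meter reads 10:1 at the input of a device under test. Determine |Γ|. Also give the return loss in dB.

|Γ| ≈ 0.818; return loss ≈ 1.74 dB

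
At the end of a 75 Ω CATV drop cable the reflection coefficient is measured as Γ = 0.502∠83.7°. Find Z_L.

Z_L ≈ 49.1 + j65.5 Ω

Z_L = Z_0·(1 + Γ)/(1 − Γ) = 75·(1.06 + j0.499)/(0.945 − j0.499)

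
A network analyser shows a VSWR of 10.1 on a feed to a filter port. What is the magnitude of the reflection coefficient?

|Γ| ≈ 0.82

|Γ| = (S − 1)/(S + 1) = (10.1 − 1)/(10.1 + 1) = 9.1/11.1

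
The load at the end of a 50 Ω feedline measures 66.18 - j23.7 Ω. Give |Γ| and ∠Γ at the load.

Γ = (Z_L − Z_0)/(Z_L + Z_0) = (16.18 − j23.7)/(116.2 − j23.7)
|Γ| = 28.7/119 = 0.242

Γ ≈ 0.242 ∠ -44.1°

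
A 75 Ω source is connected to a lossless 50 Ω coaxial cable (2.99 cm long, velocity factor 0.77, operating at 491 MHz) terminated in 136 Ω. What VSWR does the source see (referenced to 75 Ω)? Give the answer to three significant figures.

λ = v/f = 0.77·c / 491 MHz = 0.47 m
βl = 2π·l/λ = 2π × 0.0636 = 22.9°
tan(βl) = 0.422
Z_in = Z_0·(Z_L + jZ_0·tanβl)/(Z_0 + jZ_L·tanβl) = 69.1 − j58.3 Ω
Γ_s = (Z_in − Z_s)/(Z_in + Z_s) = (-5.87 − j58.3)/(144 − j58.3), |Γ_s| = 0.377
VSWR = (1 + |Γ_s|)/(1 − |Γ_s|)

VSWR ≈ 2.21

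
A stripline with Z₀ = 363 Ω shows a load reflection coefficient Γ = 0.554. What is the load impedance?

Z_L = Z_0·(1 + Γ)/(1 − Γ) = 363·(1.55)/(0.446)

Z_L ≈ 1260 Ω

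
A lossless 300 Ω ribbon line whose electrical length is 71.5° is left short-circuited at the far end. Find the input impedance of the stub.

Z_in ≈ +j897 Ω

tan(βl) = 2.99
For a short-circuited stub, Z_in = jZ_0·tan(βl)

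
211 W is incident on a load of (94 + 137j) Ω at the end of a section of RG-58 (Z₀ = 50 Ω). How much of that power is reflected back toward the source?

P_reflected ≈ 111 W

|Γ| = |(44 + j137)/(144 + j137)| = 0.724
|Γ|² = 0.524
P_refl = |Γ|²·P_inc = 111 W, P_del = (1 − |Γ|²)·P_inc = 100 W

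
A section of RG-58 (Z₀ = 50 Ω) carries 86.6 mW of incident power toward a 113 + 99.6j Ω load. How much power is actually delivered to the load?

|Γ| = |(63 + j99.6)/(163 + j99.6)| = 0.617
|Γ|² = 0.381
P_refl = |Γ|²·P_inc = 33 mW, P_del = (1 − |Γ|²)·P_inc = 53.6 mW

P_delivered ≈ 53.6 mW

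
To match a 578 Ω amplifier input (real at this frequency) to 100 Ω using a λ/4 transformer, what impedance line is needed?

Z_qwt ≈ 240 Ω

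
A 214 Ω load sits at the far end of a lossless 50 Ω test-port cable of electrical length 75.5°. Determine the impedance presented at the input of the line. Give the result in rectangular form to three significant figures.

tan(βl) = tan(75.5°) = 3.87
Z_in = Z_0·(Z_L + jZ_0·tanβl)/(Z_0 + jZ_L·tanβl)
     = 50·(214 + j193)/(50 + j827)

Z_in ≈ 12.4 − j12.2 Ω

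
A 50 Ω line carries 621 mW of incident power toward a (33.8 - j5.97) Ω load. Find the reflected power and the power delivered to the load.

|Γ| = |(-16.2 − j5.97)/(83.8 − j5.97)| = 0.206
|Γ|² = 0.0422
P_refl = |Γ|²·P_inc = 26.2 mW, P_del = (1 − |Γ|²)·P_inc = 595 mW

P_reflected ≈ 26.2 mW; P_delivered ≈ 595 mW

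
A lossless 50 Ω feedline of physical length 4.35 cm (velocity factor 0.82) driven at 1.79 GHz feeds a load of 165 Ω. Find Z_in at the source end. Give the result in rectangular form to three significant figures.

Z_in ≈ 17.8 + j19.8 Ω

λ = v/f = 0.82·c / 1.79 GHz = 0.137 m
βl = 2π·l/λ = 2π × 0.317 = 114°
tan(βl) = tan(114°) = -2.25
Z_in = Z_0·(Z_L + jZ_0·tanβl)/(Z_0 + jZ_L·tanβl)
     = 50·(165 − j113)/(50 − j371)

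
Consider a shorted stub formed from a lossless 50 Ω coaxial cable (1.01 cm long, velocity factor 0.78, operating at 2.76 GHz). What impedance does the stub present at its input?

λ = v/f = 0.78·c / 2.76 GHz = 0.0848 m
βl = 2π·l/λ = 2π × 0.119 = 42.9°
tan(βl) = 0.929
For a shorted stub, Z_in = jZ_0·tan(βl)

Z_in ≈ +j46.4 Ω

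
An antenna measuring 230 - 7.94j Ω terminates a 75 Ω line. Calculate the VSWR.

VSWR ≈ 3.07

Γ = (Z_L − Z_0)/(Z_L + Z_0) = (155 − j7.94)/(305 − j7.94)
|Γ| = 155/305 = 0.509
VSWR = (1 + |Γ|)/(1 − |Γ|) = 1.51/0.491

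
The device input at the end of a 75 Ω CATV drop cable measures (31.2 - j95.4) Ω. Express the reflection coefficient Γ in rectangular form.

Γ = (Z_L − Z_0)/(Z_L + Z_0) = (-43.8 − j95.4)/(106.2 − j95.4)

Γ ≈ 0.218 − j0.702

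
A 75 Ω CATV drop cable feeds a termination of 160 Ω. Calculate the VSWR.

VSWR ≈ 2.13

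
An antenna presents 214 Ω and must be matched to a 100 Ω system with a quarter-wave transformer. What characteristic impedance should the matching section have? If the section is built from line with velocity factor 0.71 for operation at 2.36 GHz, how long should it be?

Z_qwt ≈ 146 Ω; length ≈ 2.26 cm

Z_qwt = √(Z_0·R_L) = √(100 × 214) = √21400
λ = 0.71·c/f = 0.0903 m, so l = λ/4 = 0.0226 m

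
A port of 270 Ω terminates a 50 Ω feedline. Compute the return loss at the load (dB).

Γ = (270 − 50)/(270 + 50) = 0.688
RL = −20·log₁₀|Γ| = −20·log₁₀(0.688)

RL ≈ 3.25 dB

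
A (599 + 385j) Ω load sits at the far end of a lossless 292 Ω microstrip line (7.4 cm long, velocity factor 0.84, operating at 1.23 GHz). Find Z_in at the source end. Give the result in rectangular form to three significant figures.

λ = v/f = 0.84·c / 1.23 GHz = 0.205 m
βl = 2π·l/λ = 2π × 0.361 = 130°
tan(βl) = tan(130°) = -1.19
Z_in = Z_0·(Z_L + jZ_0·tanβl)/(Z_0 + jZ_L·tanβl)
     = 292·(599 + j37.4)/(750 − j713)

Z_in ≈ 115 + j124 Ω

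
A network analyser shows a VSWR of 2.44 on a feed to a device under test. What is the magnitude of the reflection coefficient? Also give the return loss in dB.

|Γ| ≈ 0.419; return loss ≈ 7.56 dB

|Γ| = (S − 1)/(S + 1) = (2.44 − 1)/(2.44 + 1) = 1.44/3.44
RL = −20·log₁₀|Γ| = −20·log₁₀(0.419)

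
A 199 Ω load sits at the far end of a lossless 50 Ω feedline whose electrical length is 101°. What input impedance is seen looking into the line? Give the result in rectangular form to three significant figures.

tan(βl) = tan(101°) = -5.14
Z_in = Z_0·(Z_L + jZ_0·tanβl)/(Z_0 + jZ_L·tanβl)
     = 50·(199 − j257)/(50 − j1020)

Z_in ≈ 13 + j9.08 Ω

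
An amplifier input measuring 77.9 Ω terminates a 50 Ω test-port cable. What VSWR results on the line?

VSWR ≈ 1.56

For a purely resistive load, VSWR = R_L/Z_0 or Z_0/R_L (whichever > 1) = 77.9/50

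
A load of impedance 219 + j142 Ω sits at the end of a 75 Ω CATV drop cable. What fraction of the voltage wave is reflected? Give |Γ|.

|Γ| ≈ 0.619

Γ = (Z_L − Z_0)/(Z_L + Z_0) = (144 + j142)/(294 + j142)
|Γ| = 202/326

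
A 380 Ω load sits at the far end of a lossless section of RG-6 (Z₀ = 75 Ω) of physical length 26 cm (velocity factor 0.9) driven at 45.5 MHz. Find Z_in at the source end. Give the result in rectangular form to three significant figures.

Z_in ≈ 135 − j171 Ω

λ = v/f = 0.9·c / 45.5 MHz = 5.93 m
βl = 2π·l/λ = 2π × 0.0438 = 15.8°
tan(βl) = tan(15.8°) = 0.282
Z_in = Z_0·(Z_L + jZ_0·tanβl)/(Z_0 + jZ_L·tanβl)
     = 75·(380 + j21.2)/(75 + j107)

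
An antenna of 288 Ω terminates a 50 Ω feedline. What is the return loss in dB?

Γ = (288 − 50)/(288 + 50) = 0.704
RL = −20·log₁₀|Γ| = −20·log₁₀(0.704)

RL ≈ 3.05 dB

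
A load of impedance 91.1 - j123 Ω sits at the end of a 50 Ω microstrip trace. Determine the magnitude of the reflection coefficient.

|Γ| ≈ 0.693

Γ = (Z_L − Z_0)/(Z_L + Z_0) = (41.1 − j123)/(141.1 − j123)
|Γ| = 130/187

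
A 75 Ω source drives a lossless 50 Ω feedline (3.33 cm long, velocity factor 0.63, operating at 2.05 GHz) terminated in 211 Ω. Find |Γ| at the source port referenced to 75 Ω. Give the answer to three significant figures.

λ = v/f = 0.63·c / 2.05 GHz = 0.0922 m
βl = 2π·l/λ = 2π × 0.361 = 130°
tan(βl) = -1.19
Z_in = Z_0·(Z_L + jZ_0·tanβl)/(Z_0 + jZ_L·tanβl) = 19.4 + j38.1 Ω
Γ_s = (Z_in − Z_s)/(Z_in + Z_s) = (-55.6 + j38.1)/(94.4 + j38.1), |Γ_s| = 0.662

|Γ| ≈ 0.662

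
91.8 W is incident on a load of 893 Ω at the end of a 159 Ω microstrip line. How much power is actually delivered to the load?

Γ = (893 − 159)/(893 + 159) = 0.698
|Γ|² = 0.487
P_refl = |Γ|²·P_inc = 44.7 W, P_del = (1 − |Γ|²)·P_inc = 47.1 W

P_delivered ≈ 47.1 W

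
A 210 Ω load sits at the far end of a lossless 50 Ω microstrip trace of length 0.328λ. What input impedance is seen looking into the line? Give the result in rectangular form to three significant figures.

βl = 2π × 0.328 = 118°
tan(βl) = tan(118°) = -1.87
Z_in = Z_0·(Z_L + jZ_0·tanβl)/(Z_0 + jZ_L·tanβl)
     = 50·(210 − j93.7)/(50 − j394)

Z_in ≈ 15.1 + j24.8 Ω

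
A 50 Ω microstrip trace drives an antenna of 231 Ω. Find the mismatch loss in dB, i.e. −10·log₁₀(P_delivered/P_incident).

mismatch loss ≈ 2.33 dB

Γ = (231 − 50)/(231 + 50) = 0.644
|Γ|² = 0.415, so P_del/P_inc = 1 − |Γ|² = 0.585
ML = −10·log₁₀(1 − |Γ|²)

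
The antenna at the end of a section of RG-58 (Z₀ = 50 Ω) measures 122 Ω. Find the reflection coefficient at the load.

Γ = (Z_L − Z_0)/(Z_L + Z_0) = (122 − 50)/(122 + 50) = 72/172

Γ = 0.419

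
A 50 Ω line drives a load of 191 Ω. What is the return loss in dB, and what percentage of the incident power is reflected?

RL ≈ 4.66 dB; 34.2% of incident power reflected

Γ = (191 − 50)/(191 + 50) = 0.585
RL = −20·log₁₀(0.585) = 4.66 dB
P_refl/P_inc = |Γ|² = 0.342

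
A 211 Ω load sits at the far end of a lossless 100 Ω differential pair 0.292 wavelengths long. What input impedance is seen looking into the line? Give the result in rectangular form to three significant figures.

βl = 2π × 0.292 = 105°
tan(βl) = tan(105°) = -3.7
Z_in = Z_0·(Z_L + jZ_0·tanβl)/(Z_0 + jZ_L·tanβl)
     = 100·(211 − j370)/(100 − j781)

Z_in ≈ 50 + j20.6 Ω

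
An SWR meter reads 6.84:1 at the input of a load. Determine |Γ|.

|Γ| = (S − 1)/(S + 1) = (6.84 − 1)/(6.84 + 1) = 5.84/7.84

|Γ| ≈ 0.745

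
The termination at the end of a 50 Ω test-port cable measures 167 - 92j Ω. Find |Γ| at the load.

|Γ| ≈ 0.631

Γ = (Z_L − Z_0)/(Z_L + Z_0) = (117 − j92)/(217 − j92)
|Γ| = 149/236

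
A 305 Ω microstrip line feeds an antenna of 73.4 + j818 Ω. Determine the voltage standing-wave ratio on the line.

VSWR ≈ 34.3

Γ = (Z_L − Z_0)/(Z_L + Z_0) = (-231.6 + j818)/(378.4 + j818)
|Γ| = 850/901 = 0.943
VSWR = (1 + |Γ|)/(1 − |Γ|) = 1.94/0.0567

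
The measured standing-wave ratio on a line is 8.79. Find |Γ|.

|Γ| = (S − 1)/(S + 1) = (8.79 − 1)/(8.79 + 1) = 7.79/9.79

|Γ| ≈ 0.796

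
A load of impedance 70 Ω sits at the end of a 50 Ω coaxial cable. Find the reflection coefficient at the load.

Γ = 0.167

Γ = (Z_L − Z_0)/(Z_L + Z_0) = (70 − 50)/(70 + 50) = 20/120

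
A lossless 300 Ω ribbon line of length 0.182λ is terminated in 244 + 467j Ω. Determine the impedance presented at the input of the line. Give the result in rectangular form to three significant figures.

βl = 2π × 0.182 = 65.5°
tan(βl) = tan(65.5°) = 2.2
Z_in = Z_0·(Z_L + jZ_0·tanβl)/(Z_0 + jZ_L·tanβl)
     = 300·(244 + j1130)/(-726 + j536)

Z_in ≈ 157 − j349 Ω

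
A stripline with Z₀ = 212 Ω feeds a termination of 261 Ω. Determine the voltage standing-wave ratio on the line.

Γ = (261 − 212)/(261 + 212) = 0.104
VSWR = (1 + 0.104)/(1 − 0.104)

VSWR ≈ 1.23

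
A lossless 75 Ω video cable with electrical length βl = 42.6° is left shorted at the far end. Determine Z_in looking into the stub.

tan(βl) = 0.92
For a shorted stub, Z_in = jZ_0·tan(βl)

Z_in ≈ +j69 Ω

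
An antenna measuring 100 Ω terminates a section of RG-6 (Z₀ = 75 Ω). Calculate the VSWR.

Γ = (100 − 75)/(100 + 75) = 0.143
VSWR = (1 + 0.143)/(1 − 0.143)

VSWR ≈ 1.33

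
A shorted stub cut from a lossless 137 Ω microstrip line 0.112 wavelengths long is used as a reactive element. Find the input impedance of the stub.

Z_in ≈ +j116 Ω

βl = 2π × 0.112 = 40.3°
tan(βl) = 0.849
For a shorted stub, Z_in = jZ_0·tan(βl)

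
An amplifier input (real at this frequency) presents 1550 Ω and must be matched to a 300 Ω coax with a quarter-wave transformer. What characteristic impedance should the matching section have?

Z_qwt ≈ 682 Ω

Z_qwt = √(Z_0·R_L) = √(300 × 1550) = √465000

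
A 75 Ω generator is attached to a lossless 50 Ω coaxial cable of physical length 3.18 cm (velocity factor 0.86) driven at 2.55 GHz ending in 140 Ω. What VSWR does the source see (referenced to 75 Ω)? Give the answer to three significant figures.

VSWR ≈ 3.86

λ = v/f = 0.86·c / 2.55 GHz = 0.101 m
βl = 2π·l/λ = 2π × 0.314 = 113°
tan(βl) = -2.34
Z_in = Z_0·(Z_L + jZ_0·tanβl)/(Z_0 + jZ_L·tanβl) = 20.6 + j18.2 Ω
Γ_s = (Z_in − Z_s)/(Z_in + Z_s) = (-54.4 + j18.2)/(95.6 + j18.2), |Γ_s| = 0.589
VSWR = (1 + |Γ_s|)/(1 − |Γ_s|)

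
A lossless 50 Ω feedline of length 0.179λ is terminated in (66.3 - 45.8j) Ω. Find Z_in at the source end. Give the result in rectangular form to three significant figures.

Z_in ≈ 22 − j0.776 Ω

βl = 2π × 0.179 = 64.4°
tan(βl) = tan(64.4°) = 2.09
Z_in = Z_0·(Z_L + jZ_0·tanβl)/(Z_0 + jZ_L·tanβl)
     = 50·(66.3 + j58.7)/(146 + j139)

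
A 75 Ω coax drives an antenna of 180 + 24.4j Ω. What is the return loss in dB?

RL ≈ 7.52 dB

Γ = (105 + j24.4)/(255 + j24.4), |Γ| = 0.421
RL = −20·log₁₀|Γ| = −20·log₁₀(0.421)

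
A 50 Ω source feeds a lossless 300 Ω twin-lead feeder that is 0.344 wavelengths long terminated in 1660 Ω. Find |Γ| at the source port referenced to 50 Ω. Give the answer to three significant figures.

|Γ| ≈ 0.841

βl = 2π × 0.344 = 124°
tan(βl) = -1.49
Z_in = Z_0·(Z_L + jZ_0·tanβl)/(Z_0 + jZ_L·tanβl) = 77.5 + j192 Ω
Γ_s = (Z_in − Z_s)/(Z_in + Z_s) = (27.5 + j192)/(127 + j192), |Γ_s| = 0.841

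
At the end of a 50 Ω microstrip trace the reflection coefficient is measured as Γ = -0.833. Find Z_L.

Z_L = Z_0·(1 + Γ)/(1 − Γ) = 50·(0.167)/(1.83)

Z_L ≈ 4.56 Ω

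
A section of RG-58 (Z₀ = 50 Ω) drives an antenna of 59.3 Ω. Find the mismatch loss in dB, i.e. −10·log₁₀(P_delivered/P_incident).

Γ = (59.3 − 50)/(59.3 + 50) = 0.0851
|Γ|² = 0.00724, so P_del/P_inc = 1 − |Γ|² = 0.993
ML = −10·log₁₀(1 − |Γ|²)

mismatch loss ≈ 0.0316 dB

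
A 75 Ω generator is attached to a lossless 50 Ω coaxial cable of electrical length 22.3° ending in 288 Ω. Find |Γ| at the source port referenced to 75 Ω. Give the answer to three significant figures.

|Γ| ≈ 0.64

tan(βl) = 0.41
Z_in = Z_0·(Z_L + jZ_0·tanβl)/(Z_0 + jZ_L·tanβl) = 51.1 − j100 Ω
Γ_s = (Z_in − Z_s)/(Z_in + Z_s) = (-23.9 − j100)/(126 − j100), |Γ_s| = 0.64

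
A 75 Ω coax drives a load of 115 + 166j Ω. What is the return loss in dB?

RL ≈ 3.39 dB

Γ = (40 + j166)/(190 + j166), |Γ| = 0.677
RL = −20·log₁₀|Γ| = −20·log₁₀(0.677)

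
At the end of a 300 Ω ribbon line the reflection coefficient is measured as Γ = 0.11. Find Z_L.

Z_L = Z_0·(1 + Γ)/(1 − Γ) = 300·(1.11)/(0.89)

Z_L ≈ 374 Ω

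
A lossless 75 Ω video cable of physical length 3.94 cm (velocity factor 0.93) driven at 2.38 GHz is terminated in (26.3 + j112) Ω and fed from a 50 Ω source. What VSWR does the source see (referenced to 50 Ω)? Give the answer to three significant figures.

VSWR ≈ 6.31

λ = v/f = 0.93·c / 2.38 GHz = 0.117 m
βl = 2π·l/λ = 2π × 0.336 = 121°
tan(βl) = -1.66
Z_in = Z_0·(Z_L + jZ_0·tanβl)/(Z_0 + jZ_L·tanβl) = 7.94 − j2.35 Ω
Γ_s = (Z_in − Z_s)/(Z_in + Z_s) = (-42.1 − j2.35)/(57.9 − j2.35), |Γ_s| = 0.726
VSWR = (1 + |Γ_s|)/(1 − |Γ_s|)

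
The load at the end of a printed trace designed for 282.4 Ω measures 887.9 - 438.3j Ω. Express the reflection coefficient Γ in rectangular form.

Γ = (Z_L − Z_0)/(Z_L + Z_0) = (605.5 − j438.3)/(1170 − j438.3)

Γ ≈ 0.577 − j0.159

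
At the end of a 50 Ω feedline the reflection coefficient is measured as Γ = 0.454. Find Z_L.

Z_L = Z_0·(1 + Γ)/(1 − Γ) = 50·(1.45)/(0.546)

Z_L ≈ 133 Ω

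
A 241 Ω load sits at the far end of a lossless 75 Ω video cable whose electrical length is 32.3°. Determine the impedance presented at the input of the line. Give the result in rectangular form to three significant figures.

Z_in ≈ 65.8 − j86.2 Ω

tan(βl) = tan(32.3°) = 0.632
Z_in = Z_0·(Z_L + jZ_0·tanβl)/(Z_0 + jZ_L·tanβl)
     = 75·(241 + j47.4)/(75 + j152)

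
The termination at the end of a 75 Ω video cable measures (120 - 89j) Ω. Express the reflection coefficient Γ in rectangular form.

Γ ≈ 0.363 − j0.291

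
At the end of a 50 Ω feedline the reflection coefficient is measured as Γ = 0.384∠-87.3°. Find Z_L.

Z_L = Z_0·(1 + Γ)/(1 − Γ) = 50·(1.02 − j0.384)/(0.982 + j0.384)

Z_L ≈ 38.4 − j34.5 Ω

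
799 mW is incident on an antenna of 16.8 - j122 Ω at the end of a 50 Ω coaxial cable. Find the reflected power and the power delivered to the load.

P_reflected ≈ 660 mW; P_delivered ≈ 139 mW

|Γ| = |(-33.2 − j122)/(66.8 − j122)| = 0.909
|Γ|² = 0.826
P_refl = |Γ|²·P_inc = 660 mW, P_del = (1 − |Γ|²)·P_inc = 139 mW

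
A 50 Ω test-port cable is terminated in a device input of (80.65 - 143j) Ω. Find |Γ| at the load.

|Γ| ≈ 0.755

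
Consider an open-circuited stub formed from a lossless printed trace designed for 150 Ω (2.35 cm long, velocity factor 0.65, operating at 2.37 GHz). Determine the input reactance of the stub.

X_in ≈ 34.1 Ω (inductive)

λ = v/f = 0.65·c / 2.37 GHz = 0.0823 m
βl = 2π·l/λ = 2π × 0.286 = 103°
tan(βl) = -4.39
For an open-circuited stub, Z_in = −jZ_0·cot(βl) = −jZ_0/tan(βl)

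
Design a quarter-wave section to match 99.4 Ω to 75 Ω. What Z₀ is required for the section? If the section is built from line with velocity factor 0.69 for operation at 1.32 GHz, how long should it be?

Z_qwt = √(Z_0·R_L) = √(75 × 99.4) = √7455
λ = 0.69·c/f = 0.157 m, so l = λ/4 = 0.0392 m

Z_qwt ≈ 86.3 Ω; length ≈ 3.92 cm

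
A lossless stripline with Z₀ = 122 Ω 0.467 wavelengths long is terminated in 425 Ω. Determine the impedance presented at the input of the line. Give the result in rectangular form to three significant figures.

Z_in ≈ 289 + j186 Ω

βl = 2π × 0.467 = 168°
tan(βl) = tan(168°) = -0.21
Z_in = Z_0·(Z_L + jZ_0·tanβl)/(Z_0 + jZ_L·tanβl)
     = 122·(425 − j25.7)/(122 − j89.4)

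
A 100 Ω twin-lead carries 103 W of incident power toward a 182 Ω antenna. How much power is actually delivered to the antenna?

P_delivered ≈ 94.3 W

Γ = (182 − 100)/(182 + 100) = 0.291
|Γ|² = 0.0846
P_refl = |Γ|²·P_inc = 8.71 W, P_del = (1 − |Γ|²)·P_inc = 94.3 W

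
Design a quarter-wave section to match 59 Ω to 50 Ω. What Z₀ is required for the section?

Z_qwt = √(Z_0·R_L) = √(50 × 59) = √2950

Z_qwt ≈ 54.3 Ω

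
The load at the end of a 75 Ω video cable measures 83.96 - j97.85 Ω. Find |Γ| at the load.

Γ = (Z_L − Z_0)/(Z_L + Z_0) = (8.96 − j97.85)/(159 − j97.85)
|Γ| = 98.3/187

|Γ| ≈ 0.526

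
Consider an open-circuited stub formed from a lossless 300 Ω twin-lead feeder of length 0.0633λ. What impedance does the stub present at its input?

Z_in ≈ −j714 Ω

βl = 2π × 0.0633 = 22.8°
tan(βl) = 0.42
For an open-circuited stub, Z_in = −jZ_0·cot(βl) = −jZ_0/tan(βl)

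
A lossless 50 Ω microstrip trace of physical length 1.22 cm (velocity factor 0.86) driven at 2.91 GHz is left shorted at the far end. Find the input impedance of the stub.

Z_in ≈ +j58.6 Ω

λ = v/f = 0.86·c / 2.91 GHz = 0.0887 m
βl = 2π·l/λ = 2π × 0.138 = 49.5°
tan(βl) = 1.17
For a shorted stub, Z_in = jZ_0·tan(βl)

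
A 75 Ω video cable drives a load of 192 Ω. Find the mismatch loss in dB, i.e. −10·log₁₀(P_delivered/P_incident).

Γ = (192 − 75)/(192 + 75) = 0.438
|Γ|² = 0.192, so P_del/P_inc = 1 − |Γ|² = 0.808
ML = −10·log₁₀(1 − |Γ|²)

mismatch loss ≈ 0.926 dB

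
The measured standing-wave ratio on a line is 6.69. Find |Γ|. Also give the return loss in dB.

|Γ| ≈ 0.74; return loss ≈ 2.62 dB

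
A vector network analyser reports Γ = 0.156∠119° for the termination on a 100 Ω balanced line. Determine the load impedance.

Z_L ≈ 83 + j23.2 Ω

Z_L = Z_0·(1 + Γ)/(1 − Γ) = 100·(0.924 + j0.136)/(1.08 − j0.136)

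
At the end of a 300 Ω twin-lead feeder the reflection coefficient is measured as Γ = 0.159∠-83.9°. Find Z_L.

Z_L ≈ 295 − j95.7 Ω

Z_L = Z_0·(1 + Γ)/(1 − Γ) = 300·(1.02 − j0.158)/(0.983 + j0.158)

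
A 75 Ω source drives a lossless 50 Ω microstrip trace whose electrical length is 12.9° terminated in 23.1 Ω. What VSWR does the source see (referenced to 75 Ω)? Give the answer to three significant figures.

VSWR ≈ 3.17

tan(βl) = 0.229
Z_in = Z_0·(Z_L + jZ_0·tanβl)/(Z_0 + jZ_L·tanβl) = 24 + j8.91 Ω
Γ_s = (Z_in − Z_s)/(Z_in + Z_s) = (-51 + j8.91)/(99 + j8.91), |Γ_s| = 0.52
VSWR = (1 + |Γ_s|)/(1 − |Γ_s|)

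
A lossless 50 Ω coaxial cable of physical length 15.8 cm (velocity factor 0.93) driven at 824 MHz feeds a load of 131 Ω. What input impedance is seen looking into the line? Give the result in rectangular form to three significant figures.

Z_in ≈ 104 + j47.6 Ω

λ = v/f = 0.93·c / 824 MHz = 0.339 m
βl = 2π·l/λ = 2π × 0.467 = 168°
tan(βl) = tan(168°) = -0.213
Z_in = Z_0·(Z_L + jZ_0·tanβl)/(Z_0 + jZ_L·tanβl)
     = 50·(131 − j10.6)/(50 − j27.9)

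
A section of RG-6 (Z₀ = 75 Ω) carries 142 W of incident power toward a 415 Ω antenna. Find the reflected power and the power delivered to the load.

Γ = (415 − 75)/(415 + 75) = 0.694
|Γ|² = 0.481
P_refl = |Γ|²·P_inc = 68.4 W, P_del = (1 − |Γ|²)·P_inc = 73.6 W

P_reflected ≈ 68.4 W; P_delivered ≈ 73.6 W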